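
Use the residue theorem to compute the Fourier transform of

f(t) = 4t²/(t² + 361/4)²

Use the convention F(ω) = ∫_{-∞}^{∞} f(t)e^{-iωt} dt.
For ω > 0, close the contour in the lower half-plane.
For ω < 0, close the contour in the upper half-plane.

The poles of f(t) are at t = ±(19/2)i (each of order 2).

Let g(z) = f(z)e^{-iωz}; for large |z| the factor e^{-iωz} decays in the lower half-plane when ω > 0 and in the upper half-plane when ω < 0.

Case ω > 0 (lower half-plane, clockwise contour ⇒ F(ω) = -2πi·ΣRes):
  Res_{z = - \frac{19 i}{2}} g(z) = i \left(\frac{2}{19} - \omega\right) e^{- \frac{19 \omega}{2}} (pole of order 2)
  F(ω) = -2πi·ΣRes = \frac{2 \pi \left(2 - 19 \omega\right) e^{- \frac{19 \omega}{2}}}{19}

Case ω < 0 (upper half-plane, counterclockwise contour ⇒ F(ω) = +2πi·ΣRes):
  Res_{z = \frac{19 i}{2}} g(z) = i \left(- \omega - \frac{2}{19}\right) e^{\frac{19 \omega}{2}} (pole of order 2)
  F(ω) = 2πi·ΣRes = \frac{2 \pi \left(19 \omega + 2\right) e^{\frac{19 \omega}{2}}}{19}

Both cases combine into a single formula in |ω|:

F(ω) = \frac{2 \pi \left(2 - 19 \left|{\omega}\right|\right) e^{- \frac{19 \left|{\omega}\right|}{2}}}{19}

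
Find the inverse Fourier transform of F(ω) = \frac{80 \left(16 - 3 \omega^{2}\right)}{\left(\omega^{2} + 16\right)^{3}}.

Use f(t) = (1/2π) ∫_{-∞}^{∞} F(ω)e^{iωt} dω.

f(t) = 5 t^{2} e^{- 4 \left|{t}\right|}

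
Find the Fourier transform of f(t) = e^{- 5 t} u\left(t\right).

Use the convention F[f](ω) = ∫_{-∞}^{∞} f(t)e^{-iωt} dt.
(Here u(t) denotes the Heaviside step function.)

F(ω) = \frac{1}{i \omega + 5}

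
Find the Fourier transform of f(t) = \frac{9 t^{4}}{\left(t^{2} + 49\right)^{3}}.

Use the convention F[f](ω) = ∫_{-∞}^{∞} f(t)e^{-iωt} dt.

F(ω) = \frac{9 \pi \left(49 \omega^{2} - 35 \left|{\omega}\right| + 3\right) e^{- 7 \left|{\omega}\right|}}{56}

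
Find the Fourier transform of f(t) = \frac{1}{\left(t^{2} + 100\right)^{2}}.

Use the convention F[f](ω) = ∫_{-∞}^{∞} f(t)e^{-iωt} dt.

F(ω) = \frac{\pi \left(10 \left|{\omega}\right| + 1\right) e^{- 10 \left|{\omega}\right|}}{2000}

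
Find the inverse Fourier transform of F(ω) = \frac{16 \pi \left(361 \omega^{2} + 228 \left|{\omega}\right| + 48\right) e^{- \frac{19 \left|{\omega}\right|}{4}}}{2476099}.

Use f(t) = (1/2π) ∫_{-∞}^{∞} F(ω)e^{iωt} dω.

f(t) = \frac{2}{\left(t^{2} + \frac{361}{16}\right)^{3}}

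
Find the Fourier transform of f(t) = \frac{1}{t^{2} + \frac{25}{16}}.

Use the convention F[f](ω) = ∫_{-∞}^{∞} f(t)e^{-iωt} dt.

F(ω) = \frac{4 \pi e^{- \frac{5 \left|{\omega}\right|}{4}}}{5}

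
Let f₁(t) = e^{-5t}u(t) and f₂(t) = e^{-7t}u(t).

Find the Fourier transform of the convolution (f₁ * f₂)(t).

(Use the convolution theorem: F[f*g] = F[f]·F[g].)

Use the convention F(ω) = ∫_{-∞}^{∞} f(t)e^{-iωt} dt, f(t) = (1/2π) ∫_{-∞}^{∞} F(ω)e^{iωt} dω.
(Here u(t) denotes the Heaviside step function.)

F[f₁*f₂](ω) = \frac{1}{\left(i \omega + 5\right) \left(i \omega + 7\right)}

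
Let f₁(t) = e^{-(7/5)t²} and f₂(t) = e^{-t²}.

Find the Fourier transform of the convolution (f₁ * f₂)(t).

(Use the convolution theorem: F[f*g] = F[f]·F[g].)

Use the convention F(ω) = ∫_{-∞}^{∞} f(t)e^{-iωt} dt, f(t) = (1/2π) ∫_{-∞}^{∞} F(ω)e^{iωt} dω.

F[f₁*f₂](ω) = \frac{\sqrt{35} \pi e^{- \frac{3 \omega^{2}}{7}}}{7}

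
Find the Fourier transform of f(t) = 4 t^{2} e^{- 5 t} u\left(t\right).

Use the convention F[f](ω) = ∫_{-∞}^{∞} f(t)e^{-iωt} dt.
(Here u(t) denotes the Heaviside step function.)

F(ω) = \frac{8}{\left(i \omega + 5\right)^{3}}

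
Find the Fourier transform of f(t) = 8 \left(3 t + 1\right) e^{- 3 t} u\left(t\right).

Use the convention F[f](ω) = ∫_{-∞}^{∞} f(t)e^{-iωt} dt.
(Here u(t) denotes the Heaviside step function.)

F(ω) = \frac{8 \left(- i \omega - 6\right)}{\omega^{2} - 6 i \omega - 9}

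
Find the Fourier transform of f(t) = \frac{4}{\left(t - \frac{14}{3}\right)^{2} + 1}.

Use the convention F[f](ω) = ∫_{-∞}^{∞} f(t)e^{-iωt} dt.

F(ω) = 4 \pi e^{- \frac{14 i \omega}{3} - \left|{\omega}\right|}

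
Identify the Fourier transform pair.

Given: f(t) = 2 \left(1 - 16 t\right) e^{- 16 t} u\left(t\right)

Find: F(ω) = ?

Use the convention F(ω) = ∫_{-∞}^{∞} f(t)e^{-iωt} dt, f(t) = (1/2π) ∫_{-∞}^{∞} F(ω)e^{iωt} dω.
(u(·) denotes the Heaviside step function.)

F(ω) = \frac{2 i \omega}{- \omega^{2} + 32 i \omega + 256}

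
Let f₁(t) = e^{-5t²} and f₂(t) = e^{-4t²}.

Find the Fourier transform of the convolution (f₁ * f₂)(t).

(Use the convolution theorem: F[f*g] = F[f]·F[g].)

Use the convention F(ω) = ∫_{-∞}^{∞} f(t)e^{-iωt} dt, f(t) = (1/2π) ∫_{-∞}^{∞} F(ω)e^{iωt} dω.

F[f₁*f₂](ω) = \frac{\sqrt{5} \pi e^{- \frac{9 \omega^{2}}{80}}}{10}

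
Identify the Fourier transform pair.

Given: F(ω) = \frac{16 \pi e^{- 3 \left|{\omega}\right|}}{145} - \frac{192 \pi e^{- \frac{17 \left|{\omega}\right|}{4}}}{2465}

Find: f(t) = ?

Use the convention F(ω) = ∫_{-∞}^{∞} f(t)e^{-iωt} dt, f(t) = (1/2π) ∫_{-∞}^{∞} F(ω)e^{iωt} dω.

f(t) = \frac{3}{\left(t^{2} + 9\right) \left(t^{2} + \frac{289}{16}\right)}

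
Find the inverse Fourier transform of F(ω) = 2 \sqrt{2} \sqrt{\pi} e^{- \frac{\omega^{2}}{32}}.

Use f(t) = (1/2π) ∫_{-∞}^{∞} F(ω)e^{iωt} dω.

f(t) = 8 e^{- 8 t^{2}}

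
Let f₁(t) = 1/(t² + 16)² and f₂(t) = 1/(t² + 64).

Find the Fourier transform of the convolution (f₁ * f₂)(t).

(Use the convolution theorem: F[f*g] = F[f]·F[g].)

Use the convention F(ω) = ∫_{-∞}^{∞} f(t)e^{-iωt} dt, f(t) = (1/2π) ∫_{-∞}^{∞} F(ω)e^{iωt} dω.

F[f₁*f₂](ω) = \frac{\pi^{2} \left(4 \left|{\omega}\right| + 1\right) e^{- 12 \left|{\omega}\right|}}{1024}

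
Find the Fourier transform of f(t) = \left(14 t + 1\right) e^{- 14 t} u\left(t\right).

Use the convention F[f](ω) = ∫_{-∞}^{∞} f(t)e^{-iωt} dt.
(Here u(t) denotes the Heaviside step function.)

F(ω) = \frac{- i \omega - 28}{\omega^{2} - 28 i \omega - 196}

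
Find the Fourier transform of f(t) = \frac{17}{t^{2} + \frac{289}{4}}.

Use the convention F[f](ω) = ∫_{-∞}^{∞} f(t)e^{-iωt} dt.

F(ω) = 2 \pi e^{- \frac{17 \left|{\omega}\right|}{2}}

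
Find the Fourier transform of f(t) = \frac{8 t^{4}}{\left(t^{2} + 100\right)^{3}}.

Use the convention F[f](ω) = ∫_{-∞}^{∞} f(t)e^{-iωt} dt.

F(ω) = \frac{\pi \left(100 \omega^{2} - 50 \left|{\omega}\right| + 3\right) e^{- 10 \left|{\omega}\right|}}{10}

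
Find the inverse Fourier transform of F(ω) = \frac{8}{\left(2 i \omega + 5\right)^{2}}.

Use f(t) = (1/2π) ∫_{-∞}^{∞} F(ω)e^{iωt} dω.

f(t) = 2 t e^{- \frac{5 t}{2}} u\left(t\right)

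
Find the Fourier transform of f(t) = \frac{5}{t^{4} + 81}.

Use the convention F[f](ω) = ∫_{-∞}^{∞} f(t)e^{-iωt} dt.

F(ω) = \frac{5 \pi e^{- \frac{3 \sqrt{2} \left|{\omega}\right|}{2}} \sin{\left(\frac{3 \sqrt{2} \left|{\omega}\right|}{2} + \frac{\pi}{4} \right)}}{27}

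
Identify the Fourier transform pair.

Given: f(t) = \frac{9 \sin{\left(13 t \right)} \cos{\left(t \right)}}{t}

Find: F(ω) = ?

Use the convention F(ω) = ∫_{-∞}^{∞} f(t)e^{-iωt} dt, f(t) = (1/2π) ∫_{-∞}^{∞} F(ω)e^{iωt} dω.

F(ω) = \begin{cases} 9 \pi & \text{for}\: \omega > -12 \wedge \omega < 12 \\\frac{9 \pi}{2} & \text{for}\: \omega > -14 \wedge \omega < 14 \\0 & \text{otherwise} \end{cases}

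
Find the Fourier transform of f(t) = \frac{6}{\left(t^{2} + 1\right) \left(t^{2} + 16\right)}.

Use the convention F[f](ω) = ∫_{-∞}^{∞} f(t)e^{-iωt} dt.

F(ω) = \frac{\pi \left(4 e^{3 \left|{\omega}\right|} - 1\right) e^{- 4 \left|{\omega}\right|}}{10}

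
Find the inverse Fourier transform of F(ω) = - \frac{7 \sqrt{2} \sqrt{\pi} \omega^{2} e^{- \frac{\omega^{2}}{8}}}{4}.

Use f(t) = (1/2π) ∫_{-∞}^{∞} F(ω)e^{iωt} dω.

f(t) = 7 \left(8 t^{2} - 2\right) e^{- 2 t^{2}}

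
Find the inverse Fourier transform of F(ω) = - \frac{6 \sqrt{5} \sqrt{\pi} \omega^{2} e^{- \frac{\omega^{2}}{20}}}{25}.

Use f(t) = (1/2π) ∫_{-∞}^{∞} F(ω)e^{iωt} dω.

f(t) = 6 \left(20 t^{2} - 2\right) e^{- 5 t^{2}}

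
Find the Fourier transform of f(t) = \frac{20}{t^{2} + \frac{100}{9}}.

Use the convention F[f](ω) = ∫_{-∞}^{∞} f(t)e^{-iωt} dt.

F(ω) = 6 \pi e^{- \frac{10 \left|{\omega}\right|}{3}}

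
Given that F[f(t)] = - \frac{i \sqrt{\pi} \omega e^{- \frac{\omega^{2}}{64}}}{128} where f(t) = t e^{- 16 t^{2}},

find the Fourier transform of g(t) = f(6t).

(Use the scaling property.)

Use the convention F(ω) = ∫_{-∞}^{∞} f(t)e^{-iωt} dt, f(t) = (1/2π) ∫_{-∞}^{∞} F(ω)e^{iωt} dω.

F[g](ω) = - \frac{i \sqrt{\pi} \omega e^{- \frac{\omega^{2}}{2304}}}{4608}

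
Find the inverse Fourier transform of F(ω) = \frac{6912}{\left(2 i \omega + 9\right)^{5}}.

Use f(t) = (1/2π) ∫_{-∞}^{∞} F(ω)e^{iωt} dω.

f(t) = 9 t^{4} e^{- \frac{9 t}{2}} u\left(t\right)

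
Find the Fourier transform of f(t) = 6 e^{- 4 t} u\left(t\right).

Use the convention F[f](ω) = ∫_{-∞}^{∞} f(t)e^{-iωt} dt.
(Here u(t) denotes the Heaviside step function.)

F(ω) = \frac{6}{i \omega + 4}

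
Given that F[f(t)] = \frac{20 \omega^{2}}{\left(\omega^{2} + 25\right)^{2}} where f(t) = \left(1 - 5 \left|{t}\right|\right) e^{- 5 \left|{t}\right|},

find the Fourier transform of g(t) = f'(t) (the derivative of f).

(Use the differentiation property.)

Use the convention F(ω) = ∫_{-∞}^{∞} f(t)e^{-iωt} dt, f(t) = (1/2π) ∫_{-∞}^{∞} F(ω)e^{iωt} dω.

F[g](ω) = \frac{20 i \omega^{3}}{\left(\omega^{2} + 25\right)^{2}}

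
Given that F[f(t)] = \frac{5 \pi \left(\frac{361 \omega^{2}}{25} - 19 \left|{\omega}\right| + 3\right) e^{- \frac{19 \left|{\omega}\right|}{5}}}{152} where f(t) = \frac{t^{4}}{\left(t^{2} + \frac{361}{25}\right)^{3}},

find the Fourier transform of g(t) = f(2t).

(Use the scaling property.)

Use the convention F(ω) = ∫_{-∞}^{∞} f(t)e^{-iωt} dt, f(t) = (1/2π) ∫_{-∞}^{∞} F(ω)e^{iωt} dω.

F[g](ω) = \frac{\pi \left(361 \omega^{2} - 950 \left|{\omega}\right| + 300\right) e^{- \frac{19 \left|{\omega}\right|}{10}}}{6080}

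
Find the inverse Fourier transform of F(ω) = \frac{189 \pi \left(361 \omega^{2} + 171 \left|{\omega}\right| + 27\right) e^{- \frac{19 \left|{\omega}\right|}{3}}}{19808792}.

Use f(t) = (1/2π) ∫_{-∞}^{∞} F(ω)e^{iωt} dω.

f(t) = \frac{7}{\left(t^{2} + \frac{361}{9}\right)^{3}}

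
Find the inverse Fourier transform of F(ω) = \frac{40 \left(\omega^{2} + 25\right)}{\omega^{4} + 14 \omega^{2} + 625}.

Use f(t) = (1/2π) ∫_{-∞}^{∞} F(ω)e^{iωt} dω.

f(t) = 5 e^{- 4 \left|{t}\right|} \cos{\left(3 \left|{t}\right| \right)}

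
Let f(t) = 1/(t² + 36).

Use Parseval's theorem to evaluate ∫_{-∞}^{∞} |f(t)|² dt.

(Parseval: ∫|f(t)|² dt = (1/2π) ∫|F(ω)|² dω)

∫|f(t)|² dt = \frac{\pi}{432}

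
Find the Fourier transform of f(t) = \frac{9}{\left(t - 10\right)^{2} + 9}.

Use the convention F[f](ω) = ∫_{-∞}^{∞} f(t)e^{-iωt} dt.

F(ω) = 3 \pi e^{- 10 i \omega - 3 \left|{\omega}\right|}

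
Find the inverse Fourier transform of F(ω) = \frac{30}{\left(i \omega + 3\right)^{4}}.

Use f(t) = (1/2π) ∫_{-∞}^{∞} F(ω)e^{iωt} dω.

f(t) = 5 t^{3} e^{- 3 t} u\left(t\right)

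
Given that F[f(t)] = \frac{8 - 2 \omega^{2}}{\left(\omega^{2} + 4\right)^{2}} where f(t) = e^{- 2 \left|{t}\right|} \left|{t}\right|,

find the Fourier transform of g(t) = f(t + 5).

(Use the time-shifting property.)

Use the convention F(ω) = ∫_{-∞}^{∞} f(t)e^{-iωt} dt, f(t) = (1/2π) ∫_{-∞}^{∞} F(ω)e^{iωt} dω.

F[g](ω) = \frac{2 \left(4 - \omega^{2}\right) e^{5 i \omega}}{\left(\omega^{2} + 4\right)^{2}}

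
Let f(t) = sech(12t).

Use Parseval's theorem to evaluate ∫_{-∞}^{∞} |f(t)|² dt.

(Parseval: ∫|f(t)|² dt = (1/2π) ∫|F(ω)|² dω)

∫|f(t)|² dt = \frac{1}{6}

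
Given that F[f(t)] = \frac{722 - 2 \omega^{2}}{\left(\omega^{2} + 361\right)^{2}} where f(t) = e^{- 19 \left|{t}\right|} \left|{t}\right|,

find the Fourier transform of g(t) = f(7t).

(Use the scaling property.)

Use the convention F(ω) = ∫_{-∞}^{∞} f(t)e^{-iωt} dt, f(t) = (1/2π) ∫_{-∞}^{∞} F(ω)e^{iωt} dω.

F[g](ω) = \frac{14 \left(17689 - \omega^{2}\right)}{\left(\omega^{2} + 17689\right)^{2}}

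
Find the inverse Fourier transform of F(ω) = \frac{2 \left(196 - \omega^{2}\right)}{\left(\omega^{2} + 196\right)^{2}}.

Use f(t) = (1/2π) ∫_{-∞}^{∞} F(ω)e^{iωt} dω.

f(t) = e^{- 14 \left|{t}\right|} \left|{t}\right|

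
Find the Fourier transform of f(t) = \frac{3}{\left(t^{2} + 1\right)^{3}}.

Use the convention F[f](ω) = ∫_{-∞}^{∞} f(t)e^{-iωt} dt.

F(ω) = \frac{3 \pi \left(\omega^{2} + 3 \left|{\omega}\right| + 3\right) e^{- \left|{\omega}\right|}}{8}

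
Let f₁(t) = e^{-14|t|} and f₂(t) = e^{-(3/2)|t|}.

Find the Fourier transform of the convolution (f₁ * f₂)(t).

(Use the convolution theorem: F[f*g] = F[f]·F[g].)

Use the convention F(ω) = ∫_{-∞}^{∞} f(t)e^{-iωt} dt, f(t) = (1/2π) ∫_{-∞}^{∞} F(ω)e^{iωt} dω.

F[f₁*f₂](ω) = \frac{336}{\left(\omega^{2} + 196\right) \left(4 \omega^{2} + 9\right)}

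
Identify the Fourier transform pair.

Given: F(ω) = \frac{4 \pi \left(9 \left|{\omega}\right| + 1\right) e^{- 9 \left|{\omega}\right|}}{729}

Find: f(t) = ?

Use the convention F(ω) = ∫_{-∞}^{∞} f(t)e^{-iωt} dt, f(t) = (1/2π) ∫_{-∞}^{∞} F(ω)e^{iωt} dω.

f(t) = \frac{8}{\left(t^{2} + 81\right)^{2}}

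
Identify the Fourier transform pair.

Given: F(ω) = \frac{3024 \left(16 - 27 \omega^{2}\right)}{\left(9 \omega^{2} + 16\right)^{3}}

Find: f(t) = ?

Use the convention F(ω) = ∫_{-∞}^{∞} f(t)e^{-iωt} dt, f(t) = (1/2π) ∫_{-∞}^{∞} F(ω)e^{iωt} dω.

f(t) = 7 t^{2} e^{- \frac{4 \left|{t}\right|}{3}}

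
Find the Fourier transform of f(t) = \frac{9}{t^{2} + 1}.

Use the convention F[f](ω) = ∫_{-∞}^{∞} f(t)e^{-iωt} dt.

F(ω) = 9 \pi e^{- \left|{\omega}\right|}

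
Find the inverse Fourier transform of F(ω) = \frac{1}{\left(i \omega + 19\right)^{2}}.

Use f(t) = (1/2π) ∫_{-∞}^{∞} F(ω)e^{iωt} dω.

f(t) = t e^{- 19 t} u\left(t\right)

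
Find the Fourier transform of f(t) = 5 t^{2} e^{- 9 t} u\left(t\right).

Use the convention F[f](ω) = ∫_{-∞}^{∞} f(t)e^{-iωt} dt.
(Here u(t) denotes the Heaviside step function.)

F(ω) = \frac{10}{\left(i \omega + 9\right)^{3}}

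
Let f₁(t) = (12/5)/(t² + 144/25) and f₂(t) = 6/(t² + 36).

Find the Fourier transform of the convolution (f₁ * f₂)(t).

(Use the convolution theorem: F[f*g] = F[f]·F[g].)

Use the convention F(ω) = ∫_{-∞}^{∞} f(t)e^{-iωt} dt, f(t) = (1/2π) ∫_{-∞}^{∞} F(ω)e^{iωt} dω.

F[f₁*f₂](ω) = \pi^{2} e^{- \frac{42 \left|{\omega}\right|}{5}}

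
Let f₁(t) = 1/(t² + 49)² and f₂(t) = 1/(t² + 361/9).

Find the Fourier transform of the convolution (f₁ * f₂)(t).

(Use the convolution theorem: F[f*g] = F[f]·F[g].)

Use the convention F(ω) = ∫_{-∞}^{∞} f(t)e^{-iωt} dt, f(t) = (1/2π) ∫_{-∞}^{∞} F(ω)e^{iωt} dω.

F[f₁*f₂](ω) = \frac{3 \pi^{2} \left(7 \left|{\omega}\right| + 1\right) e^{- \frac{40 \left|{\omega}\right|}{3}}}{13034}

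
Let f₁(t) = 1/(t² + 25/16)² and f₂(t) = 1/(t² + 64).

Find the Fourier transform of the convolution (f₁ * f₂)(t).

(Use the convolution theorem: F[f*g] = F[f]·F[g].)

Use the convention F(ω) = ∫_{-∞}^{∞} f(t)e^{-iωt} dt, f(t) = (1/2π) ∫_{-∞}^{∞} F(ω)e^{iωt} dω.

F[f₁*f₂](ω) = \frac{\pi^{2} \left(5 \left|{\omega}\right| + 4\right) e^{- \frac{37 \left|{\omega}\right|}{4}}}{125}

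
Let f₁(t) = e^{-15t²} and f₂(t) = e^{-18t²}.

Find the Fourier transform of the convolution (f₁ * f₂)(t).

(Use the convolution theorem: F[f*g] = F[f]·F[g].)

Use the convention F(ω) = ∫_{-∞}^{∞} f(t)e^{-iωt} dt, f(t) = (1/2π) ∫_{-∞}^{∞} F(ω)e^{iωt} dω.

F[f₁*f₂](ω) = \frac{\sqrt{30} \pi e^{- \frac{11 \omega^{2}}{360}}}{90}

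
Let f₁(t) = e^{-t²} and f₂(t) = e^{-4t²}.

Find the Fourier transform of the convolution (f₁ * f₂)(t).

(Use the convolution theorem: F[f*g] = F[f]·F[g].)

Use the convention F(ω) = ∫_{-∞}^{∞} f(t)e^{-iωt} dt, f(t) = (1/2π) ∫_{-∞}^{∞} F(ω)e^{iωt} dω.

F[f₁*f₂](ω) = \frac{\pi e^{- \frac{5 \omega^{2}}{16}}}{2}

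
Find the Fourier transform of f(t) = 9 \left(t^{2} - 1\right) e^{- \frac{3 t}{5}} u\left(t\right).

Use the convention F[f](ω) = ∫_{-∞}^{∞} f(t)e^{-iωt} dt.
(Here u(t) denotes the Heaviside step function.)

F(ω) = \frac{45 \left(250 i \omega - \left(5 i \omega + 3\right)^{3} + 150\right)}{\left(5 i \omega + 3\right)^{4}}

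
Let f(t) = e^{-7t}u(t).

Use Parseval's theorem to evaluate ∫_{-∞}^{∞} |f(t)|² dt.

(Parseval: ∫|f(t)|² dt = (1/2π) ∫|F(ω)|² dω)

∫|f(t)|² dt = \frac{1}{14}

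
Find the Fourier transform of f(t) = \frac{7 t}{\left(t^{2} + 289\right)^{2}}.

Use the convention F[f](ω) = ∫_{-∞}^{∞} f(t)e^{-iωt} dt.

F(ω) = - \frac{7 i \pi \omega e^{- 17 \left|{\omega}\right|}}{34}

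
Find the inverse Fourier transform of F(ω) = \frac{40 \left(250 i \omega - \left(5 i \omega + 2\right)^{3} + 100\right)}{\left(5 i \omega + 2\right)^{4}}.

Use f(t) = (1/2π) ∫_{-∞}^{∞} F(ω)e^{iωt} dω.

f(t) = 8 \left(t^{2} - 1\right) e^{- \frac{2 t}{5}} u\left(t\right)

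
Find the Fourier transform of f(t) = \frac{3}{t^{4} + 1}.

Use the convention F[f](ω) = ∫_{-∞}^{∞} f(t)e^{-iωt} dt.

F(ω) = 3 \pi e^{- \frac{\sqrt{2} \left|{\omega}\right|}{2}} \sin{\left(\frac{\sqrt{2} \left|{\omega}\right|}{2} + \frac{\pi}{4} \right)}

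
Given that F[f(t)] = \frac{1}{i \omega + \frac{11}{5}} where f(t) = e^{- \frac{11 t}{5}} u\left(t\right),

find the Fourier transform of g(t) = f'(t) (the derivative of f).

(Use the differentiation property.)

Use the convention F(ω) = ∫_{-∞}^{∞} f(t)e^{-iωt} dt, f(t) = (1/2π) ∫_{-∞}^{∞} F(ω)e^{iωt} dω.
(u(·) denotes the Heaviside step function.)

F[g](ω) = \frac{5 \omega}{5 \omega - 11 i}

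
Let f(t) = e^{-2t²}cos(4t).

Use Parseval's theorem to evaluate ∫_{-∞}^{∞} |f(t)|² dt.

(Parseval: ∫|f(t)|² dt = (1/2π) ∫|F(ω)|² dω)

∫|f(t)|² dt = \frac{\sqrt{\pi} \left(1 + e^{4}\right)}{4 e^{4}}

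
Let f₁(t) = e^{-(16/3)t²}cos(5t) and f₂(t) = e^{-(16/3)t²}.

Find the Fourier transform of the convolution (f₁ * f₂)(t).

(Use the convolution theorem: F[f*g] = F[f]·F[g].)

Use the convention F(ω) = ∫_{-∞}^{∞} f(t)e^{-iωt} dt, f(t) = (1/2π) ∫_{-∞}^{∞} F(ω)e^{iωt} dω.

F[f₁*f₂](ω) = \frac{3 \pi \left(e^{\frac{15 \omega}{16}} + 1\right) e^{- \frac{3 \omega^{2}}{32} - \frac{15 \omega}{32} - \frac{75}{64}}}{32}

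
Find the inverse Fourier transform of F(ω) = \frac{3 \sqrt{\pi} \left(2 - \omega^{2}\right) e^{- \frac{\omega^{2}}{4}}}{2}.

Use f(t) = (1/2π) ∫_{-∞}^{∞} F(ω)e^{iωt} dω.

f(t) = 6 t^{2} e^{- t^{2}}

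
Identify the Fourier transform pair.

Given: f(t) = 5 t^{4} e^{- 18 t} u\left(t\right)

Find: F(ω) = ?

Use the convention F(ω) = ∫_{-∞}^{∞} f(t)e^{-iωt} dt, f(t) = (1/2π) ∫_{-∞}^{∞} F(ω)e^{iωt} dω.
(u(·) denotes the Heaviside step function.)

F(ω) = \frac{120}{\left(i \omega + 18\right)^{5}}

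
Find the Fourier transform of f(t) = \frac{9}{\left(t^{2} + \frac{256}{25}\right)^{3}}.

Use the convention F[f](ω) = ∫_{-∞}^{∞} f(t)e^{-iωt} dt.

F(ω) = \frac{1125 \pi \left(256 \omega^{2} + 240 \left|{\omega}\right| + 75\right) e^{- \frac{16 \left|{\omega}\right|}{5}}}{8388608}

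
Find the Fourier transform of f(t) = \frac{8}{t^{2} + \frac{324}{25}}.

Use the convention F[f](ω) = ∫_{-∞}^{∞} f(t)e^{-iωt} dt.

F(ω) = \frac{20 \pi e^{- \frac{18 \left|{\omega}\right|}{5}}}{9}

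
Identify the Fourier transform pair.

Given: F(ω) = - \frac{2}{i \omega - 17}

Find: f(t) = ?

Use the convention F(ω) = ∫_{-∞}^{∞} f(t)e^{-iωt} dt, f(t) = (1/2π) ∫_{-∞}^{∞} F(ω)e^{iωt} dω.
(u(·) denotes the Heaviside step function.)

f(t) = 2 e^{17 t} u\left(- t\right)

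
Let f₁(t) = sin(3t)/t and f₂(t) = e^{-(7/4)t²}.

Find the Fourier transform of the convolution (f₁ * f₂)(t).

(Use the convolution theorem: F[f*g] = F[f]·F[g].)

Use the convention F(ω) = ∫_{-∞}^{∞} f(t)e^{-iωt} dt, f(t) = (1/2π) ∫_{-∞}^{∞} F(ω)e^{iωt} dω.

F[f₁*f₂](ω) = \begin{cases} \frac{2 \sqrt{7} \pi^{\frac{3}{2}} e^{- \frac{\omega^{2}}{7}}}{7} & \text{for}\: \omega > -3 \wedge \omega < 3 \\0 & \text{otherwise} \end{cases}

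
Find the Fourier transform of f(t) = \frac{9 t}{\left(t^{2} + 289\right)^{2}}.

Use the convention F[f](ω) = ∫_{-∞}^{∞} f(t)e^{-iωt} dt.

F(ω) = - \frac{9 i \pi \omega e^{- 17 \left|{\omega}\right|}}{34}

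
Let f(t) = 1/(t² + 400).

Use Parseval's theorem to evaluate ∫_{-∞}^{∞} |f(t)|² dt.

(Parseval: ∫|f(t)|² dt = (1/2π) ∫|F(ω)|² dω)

∫|f(t)|² dt = \frac{\pi}{16000}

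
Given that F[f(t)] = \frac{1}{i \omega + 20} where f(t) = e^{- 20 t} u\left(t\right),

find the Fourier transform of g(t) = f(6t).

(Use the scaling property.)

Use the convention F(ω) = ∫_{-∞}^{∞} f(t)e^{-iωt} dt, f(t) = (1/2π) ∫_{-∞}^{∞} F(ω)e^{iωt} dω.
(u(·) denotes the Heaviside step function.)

F[g](ω) = \frac{1}{i \omega + 120}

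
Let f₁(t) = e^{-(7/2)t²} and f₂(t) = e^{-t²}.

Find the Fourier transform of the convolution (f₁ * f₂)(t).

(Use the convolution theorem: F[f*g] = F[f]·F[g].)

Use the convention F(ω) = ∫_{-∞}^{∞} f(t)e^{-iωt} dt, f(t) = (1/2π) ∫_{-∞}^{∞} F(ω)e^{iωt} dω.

F[f₁*f₂](ω) = \frac{\sqrt{14} \pi e^{- \frac{9 \omega^{2}}{28}}}{7}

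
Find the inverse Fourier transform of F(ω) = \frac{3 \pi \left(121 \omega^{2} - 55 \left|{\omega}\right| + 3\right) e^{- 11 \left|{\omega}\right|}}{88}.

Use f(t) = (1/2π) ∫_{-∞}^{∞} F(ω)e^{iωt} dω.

f(t) = \frac{3 t^{4}}{\left(t^{2} + 121\right)^{3}}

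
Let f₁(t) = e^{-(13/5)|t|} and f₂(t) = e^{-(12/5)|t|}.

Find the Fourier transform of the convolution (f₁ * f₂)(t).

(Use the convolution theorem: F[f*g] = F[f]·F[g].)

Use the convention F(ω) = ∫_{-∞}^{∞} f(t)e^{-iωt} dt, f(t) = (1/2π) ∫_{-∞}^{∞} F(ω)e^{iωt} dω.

F[f₁*f₂](ω) = \frac{15600}{625 \omega^{4} + 7825 \omega^{2} + 24336}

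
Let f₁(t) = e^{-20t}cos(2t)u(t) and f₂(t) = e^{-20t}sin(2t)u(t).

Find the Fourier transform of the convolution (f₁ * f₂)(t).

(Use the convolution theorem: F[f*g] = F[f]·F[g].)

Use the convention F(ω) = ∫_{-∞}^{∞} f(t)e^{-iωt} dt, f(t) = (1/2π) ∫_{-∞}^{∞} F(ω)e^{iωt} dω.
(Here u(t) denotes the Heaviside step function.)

F[f₁*f₂](ω) = \frac{2 \left(i \omega + 20\right)}{\left(\left(i \omega + 20\right)^{2} + 4\right)^{2}}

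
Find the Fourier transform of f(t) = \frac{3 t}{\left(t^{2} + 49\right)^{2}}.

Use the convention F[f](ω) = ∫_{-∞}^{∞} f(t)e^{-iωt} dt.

F(ω) = - \frac{3 i \pi \omega e^{- 7 \left|{\omega}\right|}}{14}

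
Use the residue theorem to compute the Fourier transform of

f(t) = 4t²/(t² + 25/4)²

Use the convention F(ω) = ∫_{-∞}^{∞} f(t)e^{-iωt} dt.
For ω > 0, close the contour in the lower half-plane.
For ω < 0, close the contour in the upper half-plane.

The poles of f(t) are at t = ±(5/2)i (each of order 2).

Let g(z) = f(z)e^{-iωz}; for large |z| the factor e^{-iωz} decays in the lower half-plane when ω > 0 and in the upper half-plane when ω < 0.

Case ω > 0 (lower half-plane, clockwise contour ⇒ F(ω) = -2πi·ΣRes):
  Res_{z = - \frac{5 i}{2}} g(z) = i \left(\frac{2}{5} - \omega\right) e^{- \frac{5 \omega}{2}} (pole of order 2)
  F(ω) = -2πi·ΣRes = \frac{2 \pi \left(2 - 5 \omega\right) e^{- \frac{5 \omega}{2}}}{5}

Case ω < 0 (upper half-plane, counterclockwise contour ⇒ F(ω) = +2πi·ΣRes):
  Res_{z = \frac{5 i}{2}} g(z) = i \left(- \omega - \frac{2}{5}\right) e^{\frac{5 \omega}{2}} (pole of order 2)
  F(ω) = 2πi·ΣRes = \frac{2 \pi \left(5 \omega + 2\right) e^{\frac{5 \omega}{2}}}{5}

Both cases combine into a single formula in |ω|:

F(ω) = \frac{2 \pi \left(2 - 5 \left|{\omega}\right|\right) e^{- \frac{5 \left|{\omega}\right|}{2}}}{5}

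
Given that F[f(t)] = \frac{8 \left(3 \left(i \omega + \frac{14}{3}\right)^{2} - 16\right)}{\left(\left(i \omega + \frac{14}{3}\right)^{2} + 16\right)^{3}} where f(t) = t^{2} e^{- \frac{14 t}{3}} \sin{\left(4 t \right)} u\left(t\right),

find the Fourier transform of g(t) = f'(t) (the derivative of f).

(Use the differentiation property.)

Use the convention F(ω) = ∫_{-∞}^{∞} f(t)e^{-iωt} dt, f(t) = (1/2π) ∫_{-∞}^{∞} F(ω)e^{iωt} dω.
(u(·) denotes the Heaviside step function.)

F[g](ω) = \frac{1944 i \omega \left(\left(3 i \omega + 14\right)^{2} - 48\right)}{\left(\left(3 i \omega + 14\right)^{2} + 144\right)^{3}}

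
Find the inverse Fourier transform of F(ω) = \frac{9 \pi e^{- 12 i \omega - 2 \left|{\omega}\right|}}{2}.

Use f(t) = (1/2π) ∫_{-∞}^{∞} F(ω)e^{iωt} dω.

f(t) = \frac{9}{\left(t - 12\right)^{2} + 4}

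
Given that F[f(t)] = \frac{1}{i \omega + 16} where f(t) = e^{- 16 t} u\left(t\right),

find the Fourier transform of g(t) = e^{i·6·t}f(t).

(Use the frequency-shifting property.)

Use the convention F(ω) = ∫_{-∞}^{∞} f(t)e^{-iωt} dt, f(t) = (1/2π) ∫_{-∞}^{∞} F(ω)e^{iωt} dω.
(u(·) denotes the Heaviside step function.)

F[g](ω) = \frac{1}{i \left(\omega - 6\right) + 16}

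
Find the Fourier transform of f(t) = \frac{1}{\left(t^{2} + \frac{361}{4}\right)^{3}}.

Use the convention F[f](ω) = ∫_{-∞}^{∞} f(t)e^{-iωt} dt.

F(ω) = \frac{\pi \left(361 \omega^{2} + 114 \left|{\omega}\right| + 12\right) e^{- \frac{19 \left|{\omega}\right|}{2}}}{2476099}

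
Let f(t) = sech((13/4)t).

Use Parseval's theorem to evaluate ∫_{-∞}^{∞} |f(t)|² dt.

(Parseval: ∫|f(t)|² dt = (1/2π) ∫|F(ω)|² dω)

∫|f(t)|² dt = \frac{8}{13}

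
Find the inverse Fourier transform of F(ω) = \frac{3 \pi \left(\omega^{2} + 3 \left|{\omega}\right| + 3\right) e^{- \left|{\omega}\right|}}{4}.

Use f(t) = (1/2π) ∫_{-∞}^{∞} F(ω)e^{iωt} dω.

f(t) = \frac{6}{\left(t^{2} + 1\right)^{3}}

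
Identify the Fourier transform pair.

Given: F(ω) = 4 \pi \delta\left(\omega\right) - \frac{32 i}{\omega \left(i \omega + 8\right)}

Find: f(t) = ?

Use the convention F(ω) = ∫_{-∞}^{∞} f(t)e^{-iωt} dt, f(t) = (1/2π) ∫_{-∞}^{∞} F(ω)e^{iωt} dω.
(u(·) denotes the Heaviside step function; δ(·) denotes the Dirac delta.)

f(t) = 4 \left(1 - e^{- 8 t}\right) u\left(t\right)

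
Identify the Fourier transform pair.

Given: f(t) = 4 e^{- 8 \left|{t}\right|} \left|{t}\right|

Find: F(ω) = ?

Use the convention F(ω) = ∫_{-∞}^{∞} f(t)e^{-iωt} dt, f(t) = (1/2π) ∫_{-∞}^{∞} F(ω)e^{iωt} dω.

F(ω) = \frac{8 \left(64 - \omega^{2}\right)}{\left(\omega^{2} + 64\right)^{2}}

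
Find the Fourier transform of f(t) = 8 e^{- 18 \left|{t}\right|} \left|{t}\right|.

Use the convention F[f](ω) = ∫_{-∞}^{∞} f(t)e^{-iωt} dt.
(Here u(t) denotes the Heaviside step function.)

F(ω) = \frac{16 \left(324 - \omega^{2}\right)}{\left(\omega^{2} + 324\right)^{2}}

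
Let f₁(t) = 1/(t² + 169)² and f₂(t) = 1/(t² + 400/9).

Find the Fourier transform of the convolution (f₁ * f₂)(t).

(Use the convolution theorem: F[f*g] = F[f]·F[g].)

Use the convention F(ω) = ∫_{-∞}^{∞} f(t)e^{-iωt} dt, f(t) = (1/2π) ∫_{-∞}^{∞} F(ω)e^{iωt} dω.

F[f₁*f₂](ω) = \frac{3 \pi^{2} \left(13 \left|{\omega}\right| + 1\right) e^{- \frac{59 \left|{\omega}\right|}{3}}}{87880}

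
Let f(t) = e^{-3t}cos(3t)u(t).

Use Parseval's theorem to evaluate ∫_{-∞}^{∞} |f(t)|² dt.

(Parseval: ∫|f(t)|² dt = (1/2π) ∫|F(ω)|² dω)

∫|f(t)|² dt = \frac{1}{8}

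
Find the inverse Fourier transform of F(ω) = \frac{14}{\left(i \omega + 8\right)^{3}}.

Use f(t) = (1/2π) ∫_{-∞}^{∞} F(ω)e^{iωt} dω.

f(t) = 7 t^{2} e^{- 8 t} u\left(t\right)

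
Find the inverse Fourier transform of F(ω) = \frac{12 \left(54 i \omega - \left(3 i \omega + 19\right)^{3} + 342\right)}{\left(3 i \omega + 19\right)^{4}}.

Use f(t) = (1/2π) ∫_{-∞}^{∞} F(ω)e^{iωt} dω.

f(t) = 4 \left(t^{2} - 1\right) e^{- \frac{19 t}{3}} u\left(t\right)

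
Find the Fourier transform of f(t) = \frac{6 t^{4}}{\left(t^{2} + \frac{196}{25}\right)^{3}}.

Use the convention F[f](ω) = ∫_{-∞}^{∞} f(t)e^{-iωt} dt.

F(ω) = \frac{3 \pi \left(196 \omega^{2} - 350 \left|{\omega}\right| + 75\right) e^{- \frac{14 \left|{\omega}\right|}{5}}}{280}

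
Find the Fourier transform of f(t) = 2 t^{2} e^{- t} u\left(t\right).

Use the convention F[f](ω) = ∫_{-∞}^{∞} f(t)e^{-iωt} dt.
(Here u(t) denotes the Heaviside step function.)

F(ω) = \frac{4}{\left(i \omega + 1\right)^{3}}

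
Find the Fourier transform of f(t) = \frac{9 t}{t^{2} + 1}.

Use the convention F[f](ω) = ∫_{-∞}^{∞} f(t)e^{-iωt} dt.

F(ω) = - 9 i \pi e^{- \left|{\omega}\right|} \operatorname{sign}{\left(\omega \right)}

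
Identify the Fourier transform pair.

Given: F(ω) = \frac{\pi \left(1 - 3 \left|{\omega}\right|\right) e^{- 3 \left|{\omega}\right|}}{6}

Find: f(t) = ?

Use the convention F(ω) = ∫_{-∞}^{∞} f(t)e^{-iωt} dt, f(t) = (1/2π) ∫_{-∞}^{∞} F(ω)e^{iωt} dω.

f(t) = \frac{t^{2}}{\left(t^{2} + 9\right)^{2}}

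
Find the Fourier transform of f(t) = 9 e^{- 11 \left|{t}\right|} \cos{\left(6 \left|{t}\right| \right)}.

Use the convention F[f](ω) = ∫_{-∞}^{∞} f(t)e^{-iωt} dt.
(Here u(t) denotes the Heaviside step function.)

F(ω) = \frac{198 \left(\omega^{2} + 157\right)}{\omega^{4} + 170 \omega^{2} + 24649}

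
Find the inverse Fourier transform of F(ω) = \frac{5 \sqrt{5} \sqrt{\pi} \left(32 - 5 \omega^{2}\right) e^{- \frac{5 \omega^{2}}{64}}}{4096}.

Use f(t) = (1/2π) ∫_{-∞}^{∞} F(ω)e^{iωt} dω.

f(t) = t^{2} e^{- \frac{16 t^{2}}{5}}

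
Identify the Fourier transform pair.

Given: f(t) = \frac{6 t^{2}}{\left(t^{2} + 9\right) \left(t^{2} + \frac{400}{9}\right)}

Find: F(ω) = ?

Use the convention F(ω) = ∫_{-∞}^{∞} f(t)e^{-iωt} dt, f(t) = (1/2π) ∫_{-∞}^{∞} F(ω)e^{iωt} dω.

F(ω) = - \frac{162 \pi e^{- 3 \left|{\omega}\right|}}{319} + \frac{360 \pi e^{- \frac{20 \left|{\omega}\right|}{3}}}{319}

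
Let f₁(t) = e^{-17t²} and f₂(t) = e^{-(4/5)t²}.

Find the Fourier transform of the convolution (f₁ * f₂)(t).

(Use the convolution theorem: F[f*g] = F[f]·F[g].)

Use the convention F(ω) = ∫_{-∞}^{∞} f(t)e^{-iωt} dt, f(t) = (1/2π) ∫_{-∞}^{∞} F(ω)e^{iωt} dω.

F[f₁*f₂](ω) = \frac{\sqrt{85} \pi e^{- \frac{89 \omega^{2}}{272}}}{34}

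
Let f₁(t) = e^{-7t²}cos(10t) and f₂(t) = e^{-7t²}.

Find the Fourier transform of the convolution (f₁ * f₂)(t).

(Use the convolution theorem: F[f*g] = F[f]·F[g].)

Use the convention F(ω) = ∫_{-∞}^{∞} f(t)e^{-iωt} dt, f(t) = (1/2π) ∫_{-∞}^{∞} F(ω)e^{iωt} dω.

F[f₁*f₂](ω) = \frac{\pi \left(e^{\frac{10 \omega}{7}} + 1\right) e^{- \frac{\omega^{2}}{14} - \frac{5 \omega}{7} - \frac{25}{7}}}{14}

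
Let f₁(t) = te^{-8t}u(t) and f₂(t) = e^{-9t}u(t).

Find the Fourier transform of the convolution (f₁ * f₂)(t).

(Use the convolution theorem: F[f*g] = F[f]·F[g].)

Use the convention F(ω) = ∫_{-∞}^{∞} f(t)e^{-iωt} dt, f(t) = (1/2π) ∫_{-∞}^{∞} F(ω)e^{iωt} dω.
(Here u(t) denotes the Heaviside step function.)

F[f₁*f₂](ω) = \frac{1}{\left(i \omega + 8\right)^{2} \left(i \omega + 9\right)}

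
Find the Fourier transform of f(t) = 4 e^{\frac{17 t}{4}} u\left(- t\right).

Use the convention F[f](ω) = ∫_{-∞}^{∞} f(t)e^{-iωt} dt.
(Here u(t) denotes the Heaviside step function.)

F(ω) = - \frac{16}{4 i \omega - 17}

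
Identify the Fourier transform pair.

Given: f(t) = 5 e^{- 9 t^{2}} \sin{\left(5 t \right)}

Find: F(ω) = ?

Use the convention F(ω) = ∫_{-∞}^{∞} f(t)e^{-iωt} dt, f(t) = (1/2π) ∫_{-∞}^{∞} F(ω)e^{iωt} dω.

F(ω) = \frac{5 i \sqrt{\pi} \left(1 - e^{\frac{5 \omega}{9}}\right) e^{- \frac{\omega^{2}}{36} - \frac{5 \omega}{18} - \frac{25}{36}}}{6}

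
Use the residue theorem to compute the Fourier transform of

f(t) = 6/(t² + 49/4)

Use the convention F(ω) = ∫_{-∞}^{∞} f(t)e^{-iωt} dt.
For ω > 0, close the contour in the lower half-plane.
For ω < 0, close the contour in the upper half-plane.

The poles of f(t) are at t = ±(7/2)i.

Let g(z) = f(z)e^{-iωz}; for large |z| the factor e^{-iωz} decays in the lower half-plane when ω > 0 and in the upper half-plane when ω < 0.

Case ω > 0 (lower half-plane, clockwise contour ⇒ F(ω) = -2πi·ΣRes):
  Res_{z = - \frac{7 i}{2}} g(z) = \frac{6 i e^{- \frac{7 \omega}{2}}}{7}
  F(ω) = -2πi·ΣRes = \frac{12 \pi e^{- \frac{7 \omega}{2}}}{7}

Case ω < 0 (upper half-plane, counterclockwise contour ⇒ F(ω) = +2πi·ΣRes):
  Res_{z = \frac{7 i}{2}} g(z) = - \frac{6 i e^{\frac{7 \omega}{2}}}{7}
  F(ω) = 2πi·ΣRes = \frac{12 \pi e^{\frac{7 \omega}{2}}}{7}

Both cases combine into a single formula in |ω|:

F(ω) = \frac{12 \pi e^{- \frac{7 \left|{\omega}\right|}{2}}}{7}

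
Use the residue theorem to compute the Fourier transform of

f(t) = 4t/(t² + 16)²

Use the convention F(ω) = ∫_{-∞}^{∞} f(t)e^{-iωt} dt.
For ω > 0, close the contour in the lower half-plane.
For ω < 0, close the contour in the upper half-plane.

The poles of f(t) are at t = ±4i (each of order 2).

Let g(z) = f(z)e^{-iωz}; for large |z| the factor e^{-iωz} decays in the lower half-plane when ω > 0 and in the upper half-plane when ω < 0.

Case ω > 0 (lower half-plane, clockwise contour ⇒ F(ω) = -2πi·ΣRes):
  Res_{z = - 4 i} g(z) = \frac{\omega e^{- 4 \omega}}{4} (pole of order 2)
  F(ω) = -2πi·ΣRes = - \frac{i \pi \omega e^{- 4 \omega}}{2}

Case ω < 0 (upper half-plane, counterclockwise contour ⇒ F(ω) = +2πi·ΣRes):
  Res_{z = 4 i} g(z) = - \frac{\omega e^{4 \omega}}{4} (pole of order 2)
  F(ω) = 2πi·ΣRes = - \frac{i \pi \omega e^{4 \omega}}{2}

Both cases combine into a single formula in |ω|:

F(ω) = - \frac{i \pi \omega e^{- 4 \left|{\omega}\right|}}{2}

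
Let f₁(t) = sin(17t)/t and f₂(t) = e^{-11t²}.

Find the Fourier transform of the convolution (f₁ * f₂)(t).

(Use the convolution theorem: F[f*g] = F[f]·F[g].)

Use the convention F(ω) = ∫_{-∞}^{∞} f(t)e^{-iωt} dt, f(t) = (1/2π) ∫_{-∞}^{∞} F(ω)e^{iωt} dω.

F[f₁*f₂](ω) = \begin{cases} \frac{\sqrt{11} \pi^{\frac{3}{2}} e^{- \frac{\omega^{2}}{44}}}{11} & \text{for}\: \omega > -17 \wedge \omega < 17 \\0 & \text{otherwise} \end{cases}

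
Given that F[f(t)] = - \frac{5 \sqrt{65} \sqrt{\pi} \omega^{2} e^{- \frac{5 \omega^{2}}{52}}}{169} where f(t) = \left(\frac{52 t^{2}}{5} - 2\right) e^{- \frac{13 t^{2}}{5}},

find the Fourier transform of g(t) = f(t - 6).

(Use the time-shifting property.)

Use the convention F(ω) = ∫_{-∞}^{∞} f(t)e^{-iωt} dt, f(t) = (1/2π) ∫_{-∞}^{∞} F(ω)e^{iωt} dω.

F[g](ω) = - \frac{5 \sqrt{65} \sqrt{\pi} \omega^{2} e^{- \frac{\omega \left(5 \omega + 312 i\right)}{52}}}{169}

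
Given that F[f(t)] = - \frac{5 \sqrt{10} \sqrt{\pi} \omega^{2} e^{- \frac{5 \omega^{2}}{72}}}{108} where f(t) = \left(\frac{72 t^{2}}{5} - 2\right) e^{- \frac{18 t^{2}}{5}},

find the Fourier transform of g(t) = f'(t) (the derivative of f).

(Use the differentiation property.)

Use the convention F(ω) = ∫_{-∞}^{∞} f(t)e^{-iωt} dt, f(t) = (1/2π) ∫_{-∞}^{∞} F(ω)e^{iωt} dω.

F[g](ω) = - \frac{5 \sqrt{10} i \sqrt{\pi} \omega^{3} e^{- \frac{5 \omega^{2}}{72}}}{108}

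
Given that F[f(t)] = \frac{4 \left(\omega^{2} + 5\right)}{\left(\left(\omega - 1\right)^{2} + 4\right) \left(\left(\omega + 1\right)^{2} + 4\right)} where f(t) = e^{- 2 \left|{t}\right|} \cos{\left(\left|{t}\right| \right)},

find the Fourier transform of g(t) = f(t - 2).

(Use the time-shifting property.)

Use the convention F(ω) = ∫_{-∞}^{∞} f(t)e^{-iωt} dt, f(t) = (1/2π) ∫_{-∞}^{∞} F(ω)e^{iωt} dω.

F[g](ω) = \frac{4 \left(\omega^{2} + 5\right) e^{- 2 i \omega}}{\omega^{4} + 6 \omega^{2} + 25}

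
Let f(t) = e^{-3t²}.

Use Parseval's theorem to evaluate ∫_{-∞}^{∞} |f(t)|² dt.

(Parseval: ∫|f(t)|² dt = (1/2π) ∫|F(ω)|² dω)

∫|f(t)|² dt = \frac{\sqrt{6} \sqrt{\pi}}{6}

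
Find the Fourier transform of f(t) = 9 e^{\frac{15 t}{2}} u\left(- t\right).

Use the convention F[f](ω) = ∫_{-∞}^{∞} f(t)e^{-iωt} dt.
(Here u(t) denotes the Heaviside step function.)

F(ω) = - \frac{18}{2 i \omega - 15}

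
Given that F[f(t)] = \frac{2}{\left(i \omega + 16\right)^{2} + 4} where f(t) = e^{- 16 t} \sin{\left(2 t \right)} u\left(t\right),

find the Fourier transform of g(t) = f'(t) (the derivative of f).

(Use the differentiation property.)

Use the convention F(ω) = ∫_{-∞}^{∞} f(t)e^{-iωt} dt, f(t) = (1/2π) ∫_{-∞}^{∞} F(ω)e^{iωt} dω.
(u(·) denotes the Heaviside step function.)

F[g](ω) = \frac{2 i \omega}{\left(i \omega + 16\right)^{2} + 4}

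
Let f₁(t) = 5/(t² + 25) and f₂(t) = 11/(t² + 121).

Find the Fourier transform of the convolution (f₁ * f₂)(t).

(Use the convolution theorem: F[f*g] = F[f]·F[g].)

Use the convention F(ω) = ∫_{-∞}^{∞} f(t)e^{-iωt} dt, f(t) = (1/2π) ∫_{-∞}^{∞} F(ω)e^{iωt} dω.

F[f₁*f₂](ω) = \pi^{2} e^{- 16 \left|{\omega}\right|}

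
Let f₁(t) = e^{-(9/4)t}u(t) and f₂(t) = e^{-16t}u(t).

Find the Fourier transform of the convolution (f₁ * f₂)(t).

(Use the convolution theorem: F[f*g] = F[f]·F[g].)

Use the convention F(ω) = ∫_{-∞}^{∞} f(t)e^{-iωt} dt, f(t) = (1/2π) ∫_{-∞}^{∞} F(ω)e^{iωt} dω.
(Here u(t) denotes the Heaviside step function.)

F[f₁*f₂](ω) = \frac{4}{\left(i \omega + 16\right) \left(4 i \omega + 9\right)}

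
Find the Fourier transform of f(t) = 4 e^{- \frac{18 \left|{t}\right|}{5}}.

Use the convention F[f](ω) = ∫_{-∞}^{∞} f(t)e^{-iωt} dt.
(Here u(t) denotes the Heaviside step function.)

F(ω) = \frac{720}{25 \omega^{2} + 324}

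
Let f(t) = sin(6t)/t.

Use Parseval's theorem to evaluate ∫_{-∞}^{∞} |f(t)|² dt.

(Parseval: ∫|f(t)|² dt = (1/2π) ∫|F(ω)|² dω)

∫|f(t)|² dt = 6 \pi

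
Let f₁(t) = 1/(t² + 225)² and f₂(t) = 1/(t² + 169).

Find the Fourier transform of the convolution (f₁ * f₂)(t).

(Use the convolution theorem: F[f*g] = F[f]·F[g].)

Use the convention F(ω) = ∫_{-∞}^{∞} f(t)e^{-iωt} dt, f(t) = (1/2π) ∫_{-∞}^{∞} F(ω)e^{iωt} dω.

F[f₁*f₂](ω) = \frac{\pi^{2} \left(15 \left|{\omega}\right| + 1\right) e^{- 28 \left|{\omega}\right|}}{87750}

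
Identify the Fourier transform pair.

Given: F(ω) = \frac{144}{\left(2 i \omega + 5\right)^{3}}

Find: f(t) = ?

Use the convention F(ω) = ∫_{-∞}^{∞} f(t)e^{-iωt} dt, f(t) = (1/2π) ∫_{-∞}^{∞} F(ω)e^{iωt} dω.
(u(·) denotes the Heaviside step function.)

f(t) = 9 t^{2} e^{- \frac{5 t}{2}} u\left(t\right)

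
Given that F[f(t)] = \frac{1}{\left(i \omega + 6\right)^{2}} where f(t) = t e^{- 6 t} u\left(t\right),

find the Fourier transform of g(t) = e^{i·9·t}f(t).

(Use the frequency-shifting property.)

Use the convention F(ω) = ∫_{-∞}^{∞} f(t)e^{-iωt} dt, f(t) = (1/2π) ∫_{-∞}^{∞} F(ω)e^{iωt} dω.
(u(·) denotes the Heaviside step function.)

F[g](ω) = \frac{1}{\left(i \left(\omega - 9\right) + 6\right)^{2}}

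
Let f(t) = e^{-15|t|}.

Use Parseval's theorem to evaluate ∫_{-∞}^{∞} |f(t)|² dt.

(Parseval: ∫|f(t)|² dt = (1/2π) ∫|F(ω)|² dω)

∫|f(t)|² dt = \frac{1}{15}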